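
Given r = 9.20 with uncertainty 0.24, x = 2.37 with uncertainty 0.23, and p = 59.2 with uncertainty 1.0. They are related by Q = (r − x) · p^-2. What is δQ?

0.000115

Let u = r − x = 6.83. δu = √(δr² + δx²) = √(0.0576 + 0.0529) = 0.332, so δu/u = 0.0487.
Q is then a monomial in u, p:
δQ/Q = √((δu/u)² + (-2·δp/p)²) = √(0.00237 + 0.00114) = 0.0592
Q = 0.00195, so δQ = 0.0592 × 0.00195 = 0.000115.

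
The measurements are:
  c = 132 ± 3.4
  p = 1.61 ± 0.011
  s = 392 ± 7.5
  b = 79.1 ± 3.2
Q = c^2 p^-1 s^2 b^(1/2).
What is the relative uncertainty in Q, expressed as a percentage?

Q is a product of powers, so relative uncertainties combine in quadrature:
  (2·δc/c)² = (2×0.0258)² = 0.00265;  (-1·δp/p)² = (-1×0.00683)² = 4.67e-05;  (2·δs/s)² = (2×0.0191)² = 0.00146;  (½·δb/b)² = (0.5×0.0405)² = 0.000409
δQ/Q = √(0.00457) = 0.0676

6.76%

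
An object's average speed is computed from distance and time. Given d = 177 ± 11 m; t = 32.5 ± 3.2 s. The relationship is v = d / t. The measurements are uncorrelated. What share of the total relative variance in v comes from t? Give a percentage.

(δv/v)² = (1·δd/d)² + (-1·δt/t)²
  d term: (1×0.0621)² = 0.00386
  t term: (-1×0.0985)² = 0.00969
Total = 0.0136. Share from t = 0.00969/0.0136 = 0.715.

71.5%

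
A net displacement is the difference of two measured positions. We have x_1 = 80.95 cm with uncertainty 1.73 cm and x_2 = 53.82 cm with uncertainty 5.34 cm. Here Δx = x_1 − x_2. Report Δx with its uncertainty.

27.13 ± 5.61 cm

Δx is a linear combination, so absolute uncertainties add in quadrature:
  (δx_1)² = 2.99;  (δx_2)² = 28.5
δΔx = √(31.5) = 5.61 cm
Δx = 27.13 cm.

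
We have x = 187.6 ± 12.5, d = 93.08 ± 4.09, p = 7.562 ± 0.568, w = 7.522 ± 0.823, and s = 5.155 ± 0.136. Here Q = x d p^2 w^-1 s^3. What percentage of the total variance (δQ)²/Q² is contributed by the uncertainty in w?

(δQ/Q)² = (1·δx/x)² + (1·δd/d)² + (2·δp/p)² + (-1·δw/w)² + (3·δs/s)²
  x term: (1×0.0666)² = 0.00444
  d term: (1×0.0439)² = 0.00193
  p term: (2×0.0751)² = 0.0226
  w term: (-1×0.109)² = 0.0120
  s term: (3×0.0264)² = 0.00626
Total = 0.0472. Share from w = 0.0120/0.0472 = 0.254.

25.4%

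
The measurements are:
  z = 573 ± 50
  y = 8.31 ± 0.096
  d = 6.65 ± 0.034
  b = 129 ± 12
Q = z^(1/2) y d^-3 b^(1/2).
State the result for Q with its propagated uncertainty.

Each factor contributes (exponent × relative error)² to (δQ/Q)²:
  (½·δz/z)² = (0.5×0.0873)² = 0.00190;  (1·δy/y)² = (1×0.0116)² = 0.000133;  (-3·δd/d)² = (-3×0.00511)² = 0.000235;  (½·δb/b)² = (0.5×0.0930)² = 0.00216
δQ/Q = √(0.00444) = 0.0666
Q = 7.68, so δQ = 0.0666 × 7.68 = 0.512.

7.68 ± 0.512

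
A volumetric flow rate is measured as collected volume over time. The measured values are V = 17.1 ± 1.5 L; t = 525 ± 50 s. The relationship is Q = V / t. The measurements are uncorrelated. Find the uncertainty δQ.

For a monomial Q ∝ V, t^-1, fractional errors add in quadrature:
  (1·δV/V)² = (1×0.0877)² = 0.00769;  (-1·δt/t)² = (-1×0.0952)² = 0.00907
δQ/Q = √(0.0168) = 0.129
Q = 0.0326 L/s, so δQ = 0.129 × 0.0326 = 0.00422 L/s.

0.00422 L/s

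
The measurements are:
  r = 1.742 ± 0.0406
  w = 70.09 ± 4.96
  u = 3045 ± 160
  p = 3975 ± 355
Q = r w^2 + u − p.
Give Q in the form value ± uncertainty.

Let h = r·w^2 = 8558. δh/h = √((1·δr/r)² + (2·δw/w)²) = √(0.000543 + 0.0200) = 0.143, so δh = 1230.
Q = h + u − p: δQ = √(δh² + δu² + δp²) = √(1.51e+06 + 25600 + 1.26e+05) = 1290
Q = 7628.

7628 ± 1290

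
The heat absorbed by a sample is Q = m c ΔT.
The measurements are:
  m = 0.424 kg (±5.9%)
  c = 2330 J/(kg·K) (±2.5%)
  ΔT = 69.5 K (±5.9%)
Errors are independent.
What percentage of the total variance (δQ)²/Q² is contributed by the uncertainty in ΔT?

45.9%

(δQ/Q)² = (1·δm/m)² + (1·δc/c)² + (1·δΔT/ΔT)²
  m term: (1×0.0590)² = 0.00348
  c term: (1×0.0250)² = 0.000625
  ΔT term: (1×0.0590)² = 0.00348
Total = 0.00759. Share from ΔT = 0.00348/0.00759 = 0.459.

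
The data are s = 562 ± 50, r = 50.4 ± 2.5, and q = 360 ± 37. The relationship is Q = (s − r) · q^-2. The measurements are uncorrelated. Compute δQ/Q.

Let u = s − r = 512. δu = √(δs² + δr²) = √(2500 + 6.25) = 50.1, so δu/u = 0.0979.
Q is then a monomial in u, q:
δQ/Q = √((δu/u)² + (-2·δq/q)²) = √(0.00958 + 0.0423) = 0.228

0.228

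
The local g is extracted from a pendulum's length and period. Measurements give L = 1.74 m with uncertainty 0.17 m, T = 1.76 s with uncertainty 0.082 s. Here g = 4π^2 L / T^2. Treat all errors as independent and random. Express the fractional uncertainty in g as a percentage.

For a monomial g ∝ L, T^-2, fractional errors add in quadrature:
  (1·δL/L)² = (1×0.0977)² = 0.00955;  (-2·δT/T)² = (-2×0.0466)² = 0.00868
δg/g = √(0.0182) = 0.135

13.5%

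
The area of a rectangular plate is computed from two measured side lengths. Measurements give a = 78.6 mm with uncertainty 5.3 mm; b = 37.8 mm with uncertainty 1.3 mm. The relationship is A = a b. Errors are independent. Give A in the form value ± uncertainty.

2970 ± 225 mm^2

For a monomial A ∝ a, b, fractional errors add in quadrature:
  (1·δa/a)² = (1×0.0674)² = 0.00455;  (1·δb/b)² = (1×0.0344)² = 0.00118
δA/A = √(0.00573) = 0.0757
A = 2970 mm^2, so δA = 0.0757 × 2970 = 225 mm^2.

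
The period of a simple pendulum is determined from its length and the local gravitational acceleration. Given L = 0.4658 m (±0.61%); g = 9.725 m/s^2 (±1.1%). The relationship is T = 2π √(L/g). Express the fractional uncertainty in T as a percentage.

Products/powers → add relative errors in quadrature, weighted by exponent:
  (½·δL/L)² = (0.5×0.00610)² = 9.3e-06;  (−½·δg/g)² = (-0.5×0.0110)² = 3.03e-05
δT/T = √(3.96e-05) = 0.00629

0.629%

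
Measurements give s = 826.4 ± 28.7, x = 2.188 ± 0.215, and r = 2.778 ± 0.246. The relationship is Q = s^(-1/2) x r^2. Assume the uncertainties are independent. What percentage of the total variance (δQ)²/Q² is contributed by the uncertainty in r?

75.9%

(δQ/Q)² = (−½·δs/s)² + (1·δx/x)² + (2·δr/r)²
  s term: (-0.5×0.0347)² = 0.000302
  x term: (1×0.0983)² = 0.00966
  r term: (2×0.0886)² = 0.0314
Total = 0.0413. Share from r = 0.0314/0.0413 = 0.759.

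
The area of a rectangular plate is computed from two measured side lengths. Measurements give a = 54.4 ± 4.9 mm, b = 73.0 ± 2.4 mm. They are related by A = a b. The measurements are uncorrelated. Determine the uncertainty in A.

Since A is a product/quotient, work with relative uncertainties:
  (1·δa/a)² = (1×0.0901)² = 0.00811;  (1·δb/b)² = (1×0.0329)² = 0.00108
δA/A = √(0.00919) = 0.0959
A = 3970 mm^2, so δA = 0.0959 × 3970 = 381 mm^2.

381 mm^2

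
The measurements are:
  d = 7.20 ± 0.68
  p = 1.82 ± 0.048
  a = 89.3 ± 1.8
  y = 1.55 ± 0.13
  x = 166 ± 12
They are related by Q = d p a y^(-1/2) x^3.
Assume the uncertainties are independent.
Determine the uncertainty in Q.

Products/powers → add relative errors in quadrature, weighted by exponent:
  (1·δd/d)² = (1×0.0944)² = 0.00892;  (1·δp/p)² = (1×0.0264)² = 0.000696;  (1·δa/a)² = (1×0.0202)² = 0.000406;  (−½·δy/y)² = (-0.5×0.0839)² = 0.00176;  (3·δx/x)² = (3×0.0723)² = 0.0470
δQ/Q = √(0.0588) = 0.243
Q = 4.3e+09, so δQ = 0.243 × 4.3e+09 = 1.04e+09.

1.04e+09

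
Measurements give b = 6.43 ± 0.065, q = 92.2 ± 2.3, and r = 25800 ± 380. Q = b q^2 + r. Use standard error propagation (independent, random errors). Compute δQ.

2810

Let p = b·q^2 = 54700. δp/p = √((1·δb/b)² + (2·δq/q)²) = √(0.000102 + 0.00249) = 0.0509, so δp = 2780.
Q = p + r: δQ = √(δp² + δr²) = √(7.74e+06 + 1.44e+05) = 2810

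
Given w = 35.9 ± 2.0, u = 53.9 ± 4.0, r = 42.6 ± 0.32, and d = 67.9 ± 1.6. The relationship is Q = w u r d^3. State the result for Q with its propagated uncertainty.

(2.58 ± 0.302) × 10^10

Since Q is a product/quotient, work with relative uncertainties:
  (1·δw/w)² = (1×0.0557)² = 0.00310;  (1·δu/u)² = (1×0.0742)² = 0.00551;  (1·δr/r)² = (1×0.00751)² = 5.64e-05;  (3·δd/d)² = (3×0.0236)² = 0.00500
δQ/Q = √(0.0137) = 0.117
Q = 2.58e+10, so δQ = 0.117 × 2.58e+10 = 3.02e+09.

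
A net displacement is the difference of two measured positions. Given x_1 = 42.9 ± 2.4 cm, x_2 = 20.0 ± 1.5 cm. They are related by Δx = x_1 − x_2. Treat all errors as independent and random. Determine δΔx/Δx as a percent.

12.4%

Each term contributes (cᵢ δxᵢ)² to (δΔx)²:
  (δx_1)² = 5.76;  (δx_2)² = 2.25
δΔx = √(8.01) = 2.83 cm
Δx = 22.9 cm, so δΔx/Δx = 2.83/22.9 = 0.124.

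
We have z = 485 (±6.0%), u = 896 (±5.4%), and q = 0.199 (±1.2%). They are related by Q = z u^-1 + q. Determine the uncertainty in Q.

0.0438

Let p = z·u^-1 = 0.541. δp/p = √((1·δz/z)² + (-1·δu/u)²) = √(0.00360 + 0.00292) = 0.0807, so δp = 0.0437.
Q = p + q: δQ = √(δp² + δq²) = √(0.00191 + 5.7e-06) = 0.0438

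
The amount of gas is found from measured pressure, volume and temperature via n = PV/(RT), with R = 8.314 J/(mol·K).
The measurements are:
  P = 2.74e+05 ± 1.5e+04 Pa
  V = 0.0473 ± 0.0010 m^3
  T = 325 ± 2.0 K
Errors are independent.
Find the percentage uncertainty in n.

For a monomial n ∝ P, V, T^-1, fractional errors add in quadrature:
  (1·δP/P)² = (1×0.0547)² = 0.00300;  (1·δV/V)² = (1×0.0211)² = 0.000447;  (-1·δT/T)² = (-1×0.00615)² = 3.79e-05
δn/n = √(0.00348) = 0.0590

5.90%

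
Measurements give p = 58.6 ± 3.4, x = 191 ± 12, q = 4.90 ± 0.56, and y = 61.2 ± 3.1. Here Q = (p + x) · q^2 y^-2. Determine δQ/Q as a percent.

25.5%

Let u = p + x = 250. δu = √(δp² + δx²) = √(11.6 + 144) = 12.5, so δu/u = 0.0500.
Q is then a monomial in u, q, y:
δQ/Q = √((δu/u)² + (2·δq/q)² + (-2·δy/y)²) = √(0.00250 + 0.0522 + 0.0103) = 0.255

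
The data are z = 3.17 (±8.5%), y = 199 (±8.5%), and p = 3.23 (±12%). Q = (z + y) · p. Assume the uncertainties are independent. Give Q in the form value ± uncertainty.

653 ± 95.5

Let u = z + y = 202. δu = √(δz² + δy²) = √(0.0726 + 286) = 16.9, so δu/u = 0.0837.
Q is then a monomial in u, p:
δQ/Q = √((δu/u)² + (1·δp/p)²) = √(0.00700 + 0.0144) = 0.146
Q = 653, so δQ = 0.146 × 653 = 95.5.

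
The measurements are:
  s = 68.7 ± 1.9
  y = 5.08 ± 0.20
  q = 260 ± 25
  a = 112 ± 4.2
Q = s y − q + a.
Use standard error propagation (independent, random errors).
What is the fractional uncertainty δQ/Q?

Let p = s·y = 349. δp/p = √((1·δs/s)² + (1·δy/y)²) = √(0.000765 + 0.00155) = 0.0481, so δp = 16.8.
Q = p − q + a: δQ = √(δp² + δq² + δa²) = √(282 + 625 + 17.6) = 30.4
Q = 201, so δQ/Q = 30.4/201 = 0.151.

0.151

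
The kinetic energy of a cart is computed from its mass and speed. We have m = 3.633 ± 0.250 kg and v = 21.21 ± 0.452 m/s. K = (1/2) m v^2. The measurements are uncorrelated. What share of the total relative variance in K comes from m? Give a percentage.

72.3%

(δK/K)² = (1·δm/m)² + (2·δv/v)²
  m term: (1×0.0688)² = 0.00474
  v term: (2×0.0213)² = 0.00182
Total = 0.00655. Share from m = 0.00474/0.00655 = 0.723.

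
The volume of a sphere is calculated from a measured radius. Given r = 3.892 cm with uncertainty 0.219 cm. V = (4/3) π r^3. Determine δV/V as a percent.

16.9%

V ∝ r^3, so δV/V = |3| · δr/r = 3 × 0.0563 = 0.169.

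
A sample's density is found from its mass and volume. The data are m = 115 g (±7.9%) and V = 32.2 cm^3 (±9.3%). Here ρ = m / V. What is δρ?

ρ is a product of powers, so relative uncertainties combine in quadrature:
  (1·δm/m)² = (1×0.0790)² = 0.00624;  (-1·δV/V)² = (-1×0.0930)² = 0.00865
δρ/ρ = √(0.0149) = 0.122
ρ = 3.57 g/cm^3, so δρ = 0.122 × 3.57 = 0.436 g/cm^3.

0.436 g/cm^3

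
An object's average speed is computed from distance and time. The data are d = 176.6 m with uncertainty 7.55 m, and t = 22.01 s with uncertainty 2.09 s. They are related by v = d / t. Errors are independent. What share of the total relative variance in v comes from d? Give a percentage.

(δv/v)² = (1·δd/d)² + (-1·δt/t)²
  d term: (1×0.0428)² = 0.00183
  t term: (-1×0.0950)² = 0.00902
Total = 0.0108. Share from d = 0.00183/0.0108 = 0.169.

16.9%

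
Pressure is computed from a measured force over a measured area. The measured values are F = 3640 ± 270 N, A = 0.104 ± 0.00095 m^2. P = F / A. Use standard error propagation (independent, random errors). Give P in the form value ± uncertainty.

35000 ± 2620 Pa

P is a product of powers, so relative uncertainties combine in quadrature:
  (1·δF/F)² = (1×0.0742)² = 0.00550;  (-1·δA/A)² = (-1×0.00913)² = 8.34e-05
δP/P = √(0.00559) = 0.0747
P = 35000 Pa, so δP = 0.0747 × 35000 = 2620 Pa.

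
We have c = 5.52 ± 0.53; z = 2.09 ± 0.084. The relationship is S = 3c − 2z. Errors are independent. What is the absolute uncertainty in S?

Each term contributes (cᵢ δxᵢ)² to (δS)²:
  (3·δc)² = 2.53;  (2·δz)² = 0.0282
δS = √(2.56) = 1.60

1.60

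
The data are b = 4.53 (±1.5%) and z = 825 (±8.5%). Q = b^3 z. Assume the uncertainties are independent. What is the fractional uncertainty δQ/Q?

0.0962

Relative error in a monomial: (δQ/Q)² = Σ (nᵢ · δxᵢ/xᵢ)².
  (3·δb/b)² = (3×0.0150)² = 0.00202;  (1·δz/z)² = (1×0.0850)² = 0.00723
δQ/Q = √(0.00925) = 0.0962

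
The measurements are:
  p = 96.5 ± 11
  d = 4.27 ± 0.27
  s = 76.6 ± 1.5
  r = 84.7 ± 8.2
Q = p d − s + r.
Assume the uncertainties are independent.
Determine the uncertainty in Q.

Let w = p·d = 412. δw/w = √((1·δp/p)² + (1·δd/d)²) = √(0.0130 + 0.00400) = 0.130, so δw = 53.7.
Q = w − s + r: δQ = √(δw² + δs² + δr²) = √(2890 + 2.25 + 67.2) = 54.4

54.4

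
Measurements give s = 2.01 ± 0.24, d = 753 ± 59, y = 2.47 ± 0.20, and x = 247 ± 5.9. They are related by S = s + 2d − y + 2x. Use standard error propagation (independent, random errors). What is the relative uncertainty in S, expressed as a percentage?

Sums and differences: (δS)² = Σ (cᵢ δxᵢ)².
  (δs)² = 0.0576;  (2·δd)² = 13900;  (δy)² = 0.0400;  (2·δx)² = 139
δS = √(14100) = 119
S = 2000, so δS/S = 119/2000 = 0.0593.

5.93%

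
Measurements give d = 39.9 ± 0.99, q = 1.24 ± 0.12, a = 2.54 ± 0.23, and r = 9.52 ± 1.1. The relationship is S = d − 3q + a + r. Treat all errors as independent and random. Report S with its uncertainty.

48.2 ± 1.54

For a sum/difference, combine absolute errors in quadrature:
  (δd)² = 0.980;  (3·δq)² = 0.130;  (δa)² = 0.0529;  (δr)² = 1.21
δS = √(2.37) = 1.54
S = 48.2.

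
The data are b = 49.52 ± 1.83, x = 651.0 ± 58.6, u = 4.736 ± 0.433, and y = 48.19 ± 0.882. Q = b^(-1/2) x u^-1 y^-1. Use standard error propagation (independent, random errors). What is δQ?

0.0531

For a monomial Q ∝ b^(-1/2), x, u^-1, y^-1, fractional errors add in quadrature:
  (−½·δb/b)² = (-0.5×0.0370)² = 0.000341;  (1·δx/x)² = (1×0.0900)² = 0.00810;  (-1·δu/u)² = (-1×0.0914)² = 0.00836;  (-1·δy/y)² = (-1×0.0183)² = 0.000335
δQ/Q = √(0.0171) = 0.131
Q = 0.4053, so δQ = 0.131 × 0.4053 = 0.0531.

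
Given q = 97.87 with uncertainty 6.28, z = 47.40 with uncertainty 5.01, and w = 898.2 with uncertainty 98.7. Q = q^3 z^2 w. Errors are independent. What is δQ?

5.79e+11

For a monomial Q ∝ q^3, z^2, w, fractional errors add in quadrature:
  (3·δq/q)² = (3×0.0642)² = 0.0371;  (2·δz/z)² = (2×0.106)² = 0.0447;  (1·δw/w)² = (1×0.110)² = 0.0121
δQ/Q = √(0.0938) = 0.306
Q = 1.892e+12, so δQ = 0.306 × 1.892e+12 = 5.79e+11.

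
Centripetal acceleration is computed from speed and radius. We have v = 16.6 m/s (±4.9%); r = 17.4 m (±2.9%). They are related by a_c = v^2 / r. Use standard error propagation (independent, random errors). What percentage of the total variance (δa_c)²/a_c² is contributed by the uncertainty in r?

(δa_c/a_c)² = (2·δv/v)² + (-1·δr/r)²
  v term: (2×0.0490)² = 0.00960
  r term: (-1×0.0290)² = 0.000841
Total = 0.0104. Share from r = 0.000841/0.0104 = 0.0805.

8.05%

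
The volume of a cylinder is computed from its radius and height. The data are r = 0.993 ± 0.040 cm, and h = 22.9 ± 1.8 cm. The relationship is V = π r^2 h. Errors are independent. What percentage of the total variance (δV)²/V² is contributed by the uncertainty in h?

(δV/V)² = (2·δr/r)² + (1·δh/h)²
  r term: (2×0.0403)² = 0.00649
  h term: (1×0.0786)² = 0.00618
Total = 0.0127. Share from h = 0.00618/0.0127 = 0.488.

48.8%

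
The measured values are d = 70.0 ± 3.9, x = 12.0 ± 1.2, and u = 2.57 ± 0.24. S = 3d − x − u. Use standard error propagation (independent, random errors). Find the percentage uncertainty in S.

S is a linear combination, so absolute uncertainties add in quadrature:
  (3·δd)² = 137;  (δx)² = 1.44;  (δu)² = 0.0576
δS = √(138) = 11.8
S = 195, so δS/S = 11.8/195 = 0.0602.

6.02%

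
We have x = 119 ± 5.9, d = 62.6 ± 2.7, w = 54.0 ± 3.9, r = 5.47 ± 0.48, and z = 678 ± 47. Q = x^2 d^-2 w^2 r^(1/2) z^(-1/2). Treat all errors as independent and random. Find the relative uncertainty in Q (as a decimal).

0.203

Since Q is a product/quotient, work with relative uncertainties:
  (2·δx/x)² = (2×0.0496)² = 0.00983;  (-2·δd/d)² = (-2×0.0431)² = 0.00744;  (2·δw/w)² = (2×0.0722)² = 0.0209;  (½·δr/r)² = (0.5×0.0878)² = 0.00193;  (−½·δz/z)² = (-0.5×0.0693)² = 0.00120
δQ/Q = √(0.0413) = 0.203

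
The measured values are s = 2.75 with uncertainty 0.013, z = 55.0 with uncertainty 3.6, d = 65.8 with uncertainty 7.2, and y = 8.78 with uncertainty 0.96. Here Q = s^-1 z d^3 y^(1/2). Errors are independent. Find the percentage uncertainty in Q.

Q is a product of powers, so relative uncertainties combine in quadrature:
  (-1·δs/s)² = (-1×0.00473)² = 2.23e-05;  (1·δz/z)² = (1×0.0655)² = 0.00428;  (3·δd/d)² = (3×0.109)² = 0.108;  (½·δy/y)² = (0.5×0.109)² = 0.00299
δQ/Q = √(0.115) = 0.339

33.9%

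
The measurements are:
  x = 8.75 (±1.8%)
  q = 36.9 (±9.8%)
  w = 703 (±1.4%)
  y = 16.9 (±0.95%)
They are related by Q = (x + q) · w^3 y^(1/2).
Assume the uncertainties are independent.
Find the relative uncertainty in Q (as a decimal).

Let u = x + q = 45.6. δu = √(δx² + δq²) = √(0.0248 + 13.1) = 3.62, so δu/u = 0.0793.
Q is then a monomial in u, w, y:
δQ/Q = √((δu/u)² + (3·δw/w)² + (½·δy/y)²) = √(0.00629 + 0.00176 + 2.26e-05) = 0.0899

0.0899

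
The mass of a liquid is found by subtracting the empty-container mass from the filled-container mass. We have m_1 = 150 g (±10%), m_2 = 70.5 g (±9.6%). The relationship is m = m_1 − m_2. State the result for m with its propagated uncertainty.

m is a linear combination, so absolute uncertainties add in quadrature:
  (δm_1)² = 225;  (δm_2)² = 45.8
δm = √(271) = 16.5 g
m = 79.5 g.

79.5 ± 16.5 g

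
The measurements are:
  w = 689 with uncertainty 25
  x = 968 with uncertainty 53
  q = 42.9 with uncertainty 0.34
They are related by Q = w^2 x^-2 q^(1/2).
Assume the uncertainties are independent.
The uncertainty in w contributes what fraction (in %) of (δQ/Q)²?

(δQ/Q)² = (2·δw/w)² + (-2·δx/x)² + (½·δq/q)²
  w term: (2×0.0363)² = 0.00527
  x term: (-2×0.0548)² = 0.0120
  q term: (0.5×0.00793)² = 1.57e-05
Total = 0.0173. Share from w = 0.00527/0.0173 = 0.305.

30.5%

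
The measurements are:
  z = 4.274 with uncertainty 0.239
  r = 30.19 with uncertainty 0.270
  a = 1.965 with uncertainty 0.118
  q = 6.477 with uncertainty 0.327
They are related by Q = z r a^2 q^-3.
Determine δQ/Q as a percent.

20.1%

Q is a product of powers, so relative uncertainties combine in quadrature:
  (1·δz/z)² = (1×0.0559)² = 0.00313;  (1·δr/r)² = (1×0.00894)² = 8e-05;  (2·δa/a)² = (2×0.0601)² = 0.0144;  (-3·δq/q)² = (-3×0.0505)² = 0.0229
δQ/Q = √(0.0406) = 0.201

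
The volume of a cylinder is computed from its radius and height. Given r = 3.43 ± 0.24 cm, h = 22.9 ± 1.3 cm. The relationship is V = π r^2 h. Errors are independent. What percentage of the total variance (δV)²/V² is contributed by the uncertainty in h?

(δV/V)² = (2·δr/r)² + (1·δh/h)²
  r term: (2×0.0700)² = 0.0196
  h term: (1×0.0568)² = 0.00322
Total = 0.0228. Share from h = 0.00322/0.0228 = 0.141.

14.1%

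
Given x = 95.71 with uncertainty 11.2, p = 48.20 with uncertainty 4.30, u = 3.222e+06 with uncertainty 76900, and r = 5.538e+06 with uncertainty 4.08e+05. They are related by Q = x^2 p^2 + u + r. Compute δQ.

Let w = x^2·p^2 = 2.128e+07. δw/w = √((2·δx/x)² + (2·δp/p)²) = √(0.0548 + 0.0318) = 0.294, so δw = 6.26e+06.
Q = w + u + r: δQ = √(δw² + δu² + δr²) = √(3.92e+13 + 5.91e+09 + 1.66e+11) = 6.28e+06

6.28e+06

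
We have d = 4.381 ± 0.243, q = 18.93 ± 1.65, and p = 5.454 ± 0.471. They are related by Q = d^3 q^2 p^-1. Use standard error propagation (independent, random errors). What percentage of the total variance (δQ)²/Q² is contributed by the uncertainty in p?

11.4%

(δQ/Q)² = (3·δd/d)² + (2·δq/q)² + (-1·δp/p)²
  d term: (3×0.0555)² = 0.0277
  q term: (2×0.0872)² = 0.0304
  p term: (-1×0.0864)² = 0.00746
Total = 0.0655. Share from p = 0.00746/0.0655 = 0.114.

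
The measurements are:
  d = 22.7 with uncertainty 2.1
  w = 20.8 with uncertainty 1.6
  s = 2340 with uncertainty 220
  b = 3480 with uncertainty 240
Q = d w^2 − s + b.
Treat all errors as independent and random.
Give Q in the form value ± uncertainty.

Let p = d·w^2 = 9820. δp/p = √((1·δd/d)² + (2·δw/w)²) = √(0.00856 + 0.0237) = 0.180, so δp = 1760.
Q = p − s + b: δQ = √(δp² + δs² + δb²) = √(3.11e+06 + 48400 + 57600) = 1790
Q = 11000.

11000 ± 1790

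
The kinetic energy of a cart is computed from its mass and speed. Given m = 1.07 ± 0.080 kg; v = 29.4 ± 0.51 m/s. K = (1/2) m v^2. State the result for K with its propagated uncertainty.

Each factor contributes (exponent × relative error)² to (δK/K)²:
  (1·δm/m)² = (1×0.0748)² = 0.00559;  (2·δv/v)² = (2×0.0173)² = 0.00120
δK/K = √(0.00679) = 0.0824
K = 462 J, so δK = 0.0824 × 462 = 38.1 J.

462 ± 38.1 J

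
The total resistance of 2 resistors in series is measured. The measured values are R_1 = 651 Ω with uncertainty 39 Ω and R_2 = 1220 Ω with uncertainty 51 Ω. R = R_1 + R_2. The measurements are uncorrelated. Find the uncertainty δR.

64.2 Ω

R is a linear combination, so absolute uncertainties add in quadrature:
  (δR_1)² = 1520;  (δR_2)² = 2600
δR = √(4120) = 64.2 Ω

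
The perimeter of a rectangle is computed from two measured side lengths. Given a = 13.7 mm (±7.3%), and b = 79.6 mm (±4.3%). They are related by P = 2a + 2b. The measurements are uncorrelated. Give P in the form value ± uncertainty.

187 ± 7.13 mm

For a sum/difference, combine absolute errors in quadrature:
  (2·δa)² = 4.00;  (2·δb)² = 46.9
δP = √(50.9) = 7.13 mm
P = 187 mm.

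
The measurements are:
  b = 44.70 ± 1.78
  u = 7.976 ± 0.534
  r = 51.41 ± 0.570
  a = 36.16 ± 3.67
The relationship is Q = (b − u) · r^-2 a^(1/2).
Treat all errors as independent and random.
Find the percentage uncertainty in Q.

Let w = b − u = 36.72. δw = √(δb² + δu²) = √(3.17 + 0.285) = 1.86, so δw/w = 0.0506.
Q is then a monomial in w, r, a:
δQ/Q = √((δw/w)² + (-2·δr/r)² + (½·δa/a)²) = √(0.00256 + 0.000492 + 0.00258) = 0.0750

7.50%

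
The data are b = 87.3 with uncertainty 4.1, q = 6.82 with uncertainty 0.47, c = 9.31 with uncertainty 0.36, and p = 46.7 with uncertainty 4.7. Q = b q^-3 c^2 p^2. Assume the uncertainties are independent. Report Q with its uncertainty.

For a monomial Q ∝ b, q^-3, c^2, p^2, fractional errors add in quadrature:
  (1·δb/b)² = (1×0.0470)² = 0.00221;  (-3·δq/q)² = (-3×0.0689)² = 0.0427;  (2·δc/c)² = (2×0.0387)² = 0.00598;  (2·δp/p)² = (2×0.101)² = 0.0405
δQ/Q = √(0.0914) = 0.302
Q = 52000, so δQ = 0.302 × 52000 = 15700.

52000 ± 15700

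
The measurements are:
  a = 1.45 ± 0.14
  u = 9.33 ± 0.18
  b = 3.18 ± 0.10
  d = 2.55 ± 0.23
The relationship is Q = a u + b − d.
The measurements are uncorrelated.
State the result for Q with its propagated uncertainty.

14.2 ± 1.36

Let p = a·u = 13.5. δp/p = √((1·δa/a)² + (1·δu/u)²) = √(0.00932 + 0.000372) = 0.0985, so δp = 1.33.
Q = p + b − d: δQ = √(δp² + δb² + δd²) = √(1.77 + 0.0100 + 0.0529) = 1.36
Q = 14.2.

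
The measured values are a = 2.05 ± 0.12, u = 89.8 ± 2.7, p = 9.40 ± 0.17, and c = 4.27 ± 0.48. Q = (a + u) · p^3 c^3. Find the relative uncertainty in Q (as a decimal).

0.343

Let w = a + u = 91.8. δw = √(δa² + δu²) = √(0.0144 + 7.29) = 2.70, so δw/w = 0.0294.
Q is then a monomial in w, p, c:
δQ/Q = √((δw/w)² + (3·δp/p)² + (3·δc/c)²) = √(0.000866 + 0.00294 + 0.114) = 0.343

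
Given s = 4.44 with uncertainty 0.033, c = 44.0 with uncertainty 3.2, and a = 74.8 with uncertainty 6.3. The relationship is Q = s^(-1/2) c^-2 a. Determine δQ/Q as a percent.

16.8%

Relative error in a monomial: (δQ/Q)² = Σ (nᵢ · δxᵢ/xᵢ)².
  (−½·δs/s)² = (-0.5×0.00743)² = 1.38e-05;  (-2·δc/c)² = (-2×0.0727)² = 0.0212;  (1·δa/a)² = (1×0.0842)² = 0.00709
δQ/Q = √(0.0283) = 0.168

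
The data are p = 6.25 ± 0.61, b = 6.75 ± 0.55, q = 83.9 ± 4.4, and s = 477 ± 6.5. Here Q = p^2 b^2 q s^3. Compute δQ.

4.26e+12

For a monomial Q ∝ p^2, b^2, q, s^3, fractional errors add in quadrature:
  (2·δp/p)² = (2×0.0976)² = 0.0381;  (2·δb/b)² = (2×0.0815)² = 0.0266;  (1·δq/q)² = (1×0.0524)² = 0.00275;  (3·δs/s)² = (3×0.0136)² = 0.00167
δQ/Q = √(0.0691) = 0.263
Q = 1.62e+13, so δQ = 0.263 × 1.62e+13 = 4.26e+12.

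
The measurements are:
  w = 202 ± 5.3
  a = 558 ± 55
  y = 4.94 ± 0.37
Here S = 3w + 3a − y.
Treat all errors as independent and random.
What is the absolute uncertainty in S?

Each term contributes (cᵢ δxᵢ)² to (δS)²:
  (3·δw)² = 253;  (3·δa)² = 27200;  (δy)² = 0.137
δS = √(27500) = 166

166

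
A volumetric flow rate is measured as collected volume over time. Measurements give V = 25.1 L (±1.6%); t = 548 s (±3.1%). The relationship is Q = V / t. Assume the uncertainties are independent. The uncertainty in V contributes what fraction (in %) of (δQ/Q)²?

21.0%

(δQ/Q)² = (1·δV/V)² + (-1·δt/t)²
  V term: (1×0.0160)² = 0.000256
  t term: (-1×0.0310)² = 0.000961
Total = 0.00122. Share from V = 0.000256/0.00122 = 0.210.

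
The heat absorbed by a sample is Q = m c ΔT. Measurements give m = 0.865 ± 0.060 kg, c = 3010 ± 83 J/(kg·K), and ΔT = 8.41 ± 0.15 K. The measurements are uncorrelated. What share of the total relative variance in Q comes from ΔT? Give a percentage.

5.40%

(δQ/Q)² = (1·δm/m)² + (1·δc/c)² + (1·δΔT/ΔT)²
  m term: (1×0.0694)² = 0.00481
  c term: (1×0.0276)² = 0.000760
  ΔT term: (1×0.0178)² = 0.000318
Total = 0.00589. Share from ΔT = 0.000318/0.00589 = 0.0540.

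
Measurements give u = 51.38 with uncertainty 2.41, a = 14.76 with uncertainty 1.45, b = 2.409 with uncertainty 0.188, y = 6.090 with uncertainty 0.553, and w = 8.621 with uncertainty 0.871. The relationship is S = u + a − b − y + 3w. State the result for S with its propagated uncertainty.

83.50 ± 3.88

Sums and differences: (δS)² = Σ (cᵢ δxᵢ)².
  (δu)² = 5.81;  (δa)² = 2.10;  (δb)² = 0.0353;  (δy)² = 0.306;  (3·δw)² = 6.83
δS = √(15.1) = 3.88
S = 83.50.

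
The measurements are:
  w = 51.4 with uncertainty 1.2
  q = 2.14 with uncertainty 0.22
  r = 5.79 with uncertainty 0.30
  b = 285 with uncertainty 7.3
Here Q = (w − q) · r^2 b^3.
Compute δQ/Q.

0.131

Let u = w − q = 49.3. δu = √(δw² + δq²) = √(1.44 + 0.0484) = 1.22, so δu/u = 0.0248.
Q is then a monomial in u, r, b:
δQ/Q = √((δu/u)² + (2·δr/r)² + (3·δb/b)²) = √(0.000613 + 0.0107 + 0.00590) = 0.131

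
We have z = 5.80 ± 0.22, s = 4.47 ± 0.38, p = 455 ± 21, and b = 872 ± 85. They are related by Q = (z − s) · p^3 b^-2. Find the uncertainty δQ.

Let u = z − s = 1.33. δu = √(δz² + δs²) = √(0.0484 + 0.144) = 0.439, so δu/u = 0.330.
Q is then a monomial in u, p, b:
δQ/Q = √((δu/u)² + (3·δp/p)² + (-2·δb/b)²) = √(0.109 + 0.0192 + 0.0380) = 0.408
Q = 165, so δQ = 0.408 × 165 = 67.2.

67.2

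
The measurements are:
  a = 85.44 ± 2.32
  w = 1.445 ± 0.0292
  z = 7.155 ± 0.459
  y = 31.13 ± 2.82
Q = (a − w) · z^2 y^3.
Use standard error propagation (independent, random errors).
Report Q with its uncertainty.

(1.297 ± 0.391) × 10^8

Let u = a − w = 84.00. δu = √(δa² + δw²) = √(5.38 + 0.000853) = 2.32, so δu/u = 0.0276.
Q is then a monomial in u, z, y:
δQ/Q = √((δu/u)² + (2·δz/z)² + (3·δy/y)²) = √(0.000763 + 0.0165 + 0.0739) = 0.302
Q = 1.297e+08, so δQ = 0.302 × 1.297e+08 = 3.91e+07.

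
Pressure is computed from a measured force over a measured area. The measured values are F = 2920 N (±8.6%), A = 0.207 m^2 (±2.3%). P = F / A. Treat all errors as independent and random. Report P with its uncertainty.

For a monomial P ∝ F, A^-1, fractional errors add in quadrature:
  (1·δF/F)² = (1×0.0860)² = 0.00740;  (-1·δA/A)² = (-1×0.0230)² = 0.000529
δP/P = √(0.00792) = 0.0890
P = 14100 Pa, so δP = 0.0890 × 14100 = 1260 Pa.

14100 ± 1260 Pa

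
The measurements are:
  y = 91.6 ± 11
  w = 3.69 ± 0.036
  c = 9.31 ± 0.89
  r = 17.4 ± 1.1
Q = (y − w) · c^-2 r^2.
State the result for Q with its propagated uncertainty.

307 ± 80.2

Let u = y − w = 87.9. δu = √(δy² + δw²) = √(121 + 0.00130) = 11.0, so δu/u = 0.125.
Q is then a monomial in u, c, r:
δQ/Q = √((δu/u)² + (-2·δc/c)² + (2·δr/r)²) = √(0.0157 + 0.0366 + 0.0160) = 0.261
Q = 307, so δQ = 0.261 × 307 = 80.2.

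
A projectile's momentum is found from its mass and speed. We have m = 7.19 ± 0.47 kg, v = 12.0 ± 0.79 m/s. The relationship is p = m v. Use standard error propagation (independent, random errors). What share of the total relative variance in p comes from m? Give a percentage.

(δp/p)² = (1·δm/m)² + (1·δv/v)²
  m term: (1×0.0654)² = 0.00427
  v term: (1×0.0658)² = 0.00433
Total = 0.00861. Share from m = 0.00427/0.00861 = 0.496.

49.6%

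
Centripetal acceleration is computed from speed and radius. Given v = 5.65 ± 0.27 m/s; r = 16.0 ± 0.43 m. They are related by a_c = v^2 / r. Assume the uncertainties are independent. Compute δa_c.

Since a_c is a product/quotient, work with relative uncertainties:
  (2·δv/v)² = (2×0.0478)² = 0.00913;  (-1·δr/r)² = (-1×0.0269)² = 0.000722
δa_c/a_c = √(0.00986) = 0.0993
a_c = 2.00 m/s^2, so δa_c = 0.0993 × 2.00 = 0.198 m/s^2.

0.198 m/s^2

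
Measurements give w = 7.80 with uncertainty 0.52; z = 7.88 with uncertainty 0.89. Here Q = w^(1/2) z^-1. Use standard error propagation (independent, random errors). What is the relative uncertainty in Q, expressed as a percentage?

11.8%

Q is a product of powers, so relative uncertainties combine in quadrature:
  (½·δw/w)² = (0.5×0.0667)² = 0.00111;  (-1·δz/z)² = (-1×0.113)² = 0.0128
δQ/Q = √(0.0139) = 0.118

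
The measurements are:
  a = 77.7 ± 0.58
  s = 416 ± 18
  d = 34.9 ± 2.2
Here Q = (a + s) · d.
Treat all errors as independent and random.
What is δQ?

Let u = a + s = 494. δu = √(δa² + δs²) = √(0.336 + 324) = 18.0, so δu/u = 0.0365.
Q is then a monomial in u, d:
δQ/Q = √((δu/u)² + (1·δd/d)²) = √(0.00133 + 0.00397) = 0.0728
Q = 17200, so δQ = 0.0728 × 17200 = 1250.

1250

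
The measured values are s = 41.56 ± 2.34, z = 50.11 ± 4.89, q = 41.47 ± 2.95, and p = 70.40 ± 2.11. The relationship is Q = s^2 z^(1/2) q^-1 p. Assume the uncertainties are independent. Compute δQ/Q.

0.145

Relative error in a monomial: (δQ/Q)² = Σ (nᵢ · δxᵢ/xᵢ)².
  (2·δs/s)² = (2×0.0563)² = 0.0127;  (½·δz/z)² = (0.5×0.0976)² = 0.00238;  (-1·δq/q)² = (-1×0.0711)² = 0.00506;  (1·δp/p)² = (1×0.0300)² = 0.000898
δQ/Q = √(0.0210) = 0.145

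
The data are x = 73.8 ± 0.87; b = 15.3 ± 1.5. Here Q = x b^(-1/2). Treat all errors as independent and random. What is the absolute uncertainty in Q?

Q is a product of powers, so relative uncertainties combine in quadrature:
  (1·δx/x)² = (1×0.0118)² = 0.000139;  (−½·δb/b)² = (-0.5×0.0980)² = 0.00240
δQ/Q = √(0.00254) = 0.0504
Q = 18.9, so δQ = 0.0504 × 18.9 = 0.951.

0.951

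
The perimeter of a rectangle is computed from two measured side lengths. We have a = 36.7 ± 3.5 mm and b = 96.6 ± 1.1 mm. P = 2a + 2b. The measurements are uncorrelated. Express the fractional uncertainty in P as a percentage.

Absolute uncertainties add in quadrature for a linear combination:
  (2·δa)² = 49.0;  (2·δb)² = 4.84
δP = √(53.8) = 7.34 mm
P = 267 mm, so δP/P = 7.34/267 = 0.0275.

2.75%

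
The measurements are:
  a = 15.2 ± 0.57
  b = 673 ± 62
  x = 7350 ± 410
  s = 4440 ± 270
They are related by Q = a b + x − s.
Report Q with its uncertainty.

Let p = a·b = 10200. δp/p = √((1·δa/a)² + (1·δb/b)²) = √(0.00141 + 0.00849) = 0.0995, so δp = 1020.
Q = p + x − s: δQ = √(δp² + δx² + δs²) = √(1.04e+06 + 1.68e+05 + 72900) = 1130
Q = 13100.

13100 ± 1130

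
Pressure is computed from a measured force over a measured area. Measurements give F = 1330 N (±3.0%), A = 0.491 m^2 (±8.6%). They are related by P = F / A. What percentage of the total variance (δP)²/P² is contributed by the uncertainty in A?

89.2%

(δP/P)² = (1·δF/F)² + (-1·δA/A)²
  F term: (1×0.0300)² = 0.000900
  A term: (-1×0.0860)² = 0.00740
Total = 0.00830. Share from A = 0.00740/0.00830 = 0.892.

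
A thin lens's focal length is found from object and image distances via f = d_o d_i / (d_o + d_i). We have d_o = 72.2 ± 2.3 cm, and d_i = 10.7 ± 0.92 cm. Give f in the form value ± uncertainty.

∂f/∂d_o = (d_i/(d_o+d_i))² = 0.0167;  ∂f/∂d_i = (d_o/(d_o+d_i))² = 0.759
δf = √((∂f/∂d_o · δd_o)² + (∂f/∂d_i · δd_i)²) = √(0.00147 + 0.487) = 0.699 cm
f = 9.32 cm.

9.32 ± 0.699 cm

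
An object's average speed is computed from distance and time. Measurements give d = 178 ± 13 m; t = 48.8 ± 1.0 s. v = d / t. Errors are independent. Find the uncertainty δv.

Products/powers → add relative errors in quadrature, weighted by exponent:
  (1·δd/d)² = (1×0.0730)² = 0.00533;  (-1·δt/t)² = (-1×0.0205)² = 0.000420
δv/v = √(0.00575) = 0.0759
v = 3.65 m/s, so δv = 0.0759 × 3.65 = 0.277 m/s.

0.277 m/s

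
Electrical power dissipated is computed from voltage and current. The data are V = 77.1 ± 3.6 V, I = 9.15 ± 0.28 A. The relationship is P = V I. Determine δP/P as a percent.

Products/powers → add relative errors in quadrature, weighted by exponent:
  (1·δV/V)² = (1×0.0467)² = 0.00218;  (1·δI/I)² = (1×0.0306)² = 0.000936
δP/P = √(0.00312) = 0.0558

5.58%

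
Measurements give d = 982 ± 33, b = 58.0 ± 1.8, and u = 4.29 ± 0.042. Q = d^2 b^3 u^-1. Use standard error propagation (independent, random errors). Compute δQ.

5.05e+09

Q is a product of powers, so relative uncertainties combine in quadrature:
  (2·δd/d)² = (2×0.0336)² = 0.00452;  (3·δb/b)² = (3×0.0310)² = 0.00867;  (-1·δu/u)² = (-1×0.00979)² = 9.58e-05
δQ/Q = √(0.0133) = 0.115
Q = 4.39e+10, so δQ = 0.115 × 4.39e+10 = 5.05e+09.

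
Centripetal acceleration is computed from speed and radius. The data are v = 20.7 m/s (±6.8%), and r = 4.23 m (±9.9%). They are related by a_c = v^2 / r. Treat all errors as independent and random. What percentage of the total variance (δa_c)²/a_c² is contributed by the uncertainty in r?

34.6%

(δa_c/a_c)² = (2·δv/v)² + (-1·δr/r)²
  v term: (2×0.0680)² = 0.0185
  r term: (-1×0.0990)² = 0.00980
Total = 0.0283. Share from r = 0.00980/0.0283 = 0.346.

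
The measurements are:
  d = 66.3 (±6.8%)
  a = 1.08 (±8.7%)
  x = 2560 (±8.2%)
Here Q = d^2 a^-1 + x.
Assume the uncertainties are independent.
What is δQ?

690

Let p = d^2·a^-1 = 4070. δp/p = √((2·δd/d)² + (-1·δa/a)²) = √(0.0185 + 0.00757) = 0.161, so δp = 657.
Q = p + x: δQ = √(δp² + δx²) = √(4.32e+05 + 44100) = 690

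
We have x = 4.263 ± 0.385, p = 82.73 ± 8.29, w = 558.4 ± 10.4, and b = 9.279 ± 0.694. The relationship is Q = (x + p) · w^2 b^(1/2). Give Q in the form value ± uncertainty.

(8.263 ± 0.901) × 10^7

Let u = x + p = 86.99. δu = √(δx² + δp²) = √(0.148 + 68.7) = 8.30, so δu/u = 0.0954.
Q is then a monomial in u, w, b:
δQ/Q = √((δu/u)² + (2·δw/w)² + (½·δb/b)²) = √(0.00910 + 0.00139 + 0.00140) = 0.109
Q = 8.263e+07, so δQ = 0.109 × 8.263e+07 = 9.01e+06.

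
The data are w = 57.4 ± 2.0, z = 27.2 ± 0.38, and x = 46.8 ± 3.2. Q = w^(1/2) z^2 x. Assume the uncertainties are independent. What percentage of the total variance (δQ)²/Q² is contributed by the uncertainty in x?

81.2%

(δQ/Q)² = (½·δw/w)² + (2·δz/z)² + (1·δx/x)²
  w term: (0.5×0.0348)² = 0.000304
  z term: (2×0.0140)² = 0.000781
  x term: (1×0.0684)² = 0.00468
Total = 0.00576. Share from x = 0.00468/0.00576 = 0.812.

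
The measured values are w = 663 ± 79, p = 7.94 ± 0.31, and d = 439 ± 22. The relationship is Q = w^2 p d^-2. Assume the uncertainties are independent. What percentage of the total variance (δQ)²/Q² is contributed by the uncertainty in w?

(δQ/Q)² = (2·δw/w)² + (1·δp/p)² + (-2·δd/d)²
  w term: (2×0.119)² = 0.0568
  p term: (1×0.0390)² = 0.00152
  d term: (-2×0.0501)² = 0.0100
Total = 0.0684. Share from w = 0.0568/0.0684 = 0.831.

83.1%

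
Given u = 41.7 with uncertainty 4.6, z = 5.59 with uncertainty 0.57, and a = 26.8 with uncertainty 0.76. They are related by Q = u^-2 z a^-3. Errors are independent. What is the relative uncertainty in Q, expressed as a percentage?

Each factor contributes (exponent × relative error)² to (δQ/Q)²:
  (-2·δu/u)² = (-2×0.110)² = 0.0487;  (1·δz/z)² = (1×0.102)² = 0.0104;  (-3·δa/a)² = (-3×0.0284)² = 0.00724
δQ/Q = √(0.0663) = 0.258

25.8%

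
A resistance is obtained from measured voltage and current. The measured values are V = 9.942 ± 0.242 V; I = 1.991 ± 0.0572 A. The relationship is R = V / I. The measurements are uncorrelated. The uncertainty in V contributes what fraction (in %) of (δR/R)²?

41.8%

(δR/R)² = (1·δV/V)² + (-1·δI/I)²
  V term: (1×0.0243)² = 0.000592
  I term: (-1×0.0287)² = 0.000825
Total = 0.00142. Share from V = 0.000592/0.00142 = 0.418.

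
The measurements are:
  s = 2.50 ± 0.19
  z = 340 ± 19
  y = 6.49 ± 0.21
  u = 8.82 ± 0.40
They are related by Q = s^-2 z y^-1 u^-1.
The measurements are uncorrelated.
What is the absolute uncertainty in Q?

Relative error in a monomial: (δQ/Q)² = Σ (nᵢ · δxᵢ/xᵢ)².
  (-2·δs/s)² = (-2×0.0760)² = 0.0231;  (1·δz/z)² = (1×0.0559)² = 0.00312;  (-1·δy/y)² = (-1×0.0324)² = 0.00105;  (-1·δu/u)² = (-1×0.0454)² = 0.00206
δQ/Q = √(0.0293) = 0.171
Q = 0.950, so δQ = 0.171 × 0.950 = 0.163.

0.163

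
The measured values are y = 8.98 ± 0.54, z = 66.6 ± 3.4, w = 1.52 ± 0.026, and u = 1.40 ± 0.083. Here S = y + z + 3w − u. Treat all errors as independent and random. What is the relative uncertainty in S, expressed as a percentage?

Sums and differences: (δS)² = Σ (cᵢ δxᵢ)².
  (δy)² = 0.292;  (δz)² = 11.6;  (3·δw)² = 0.00608;  (δu)² = 0.00689
δS = √(11.9) = 3.44
S = 78.7, so δS/S = 3.44/78.7 = 0.0437.

4.37%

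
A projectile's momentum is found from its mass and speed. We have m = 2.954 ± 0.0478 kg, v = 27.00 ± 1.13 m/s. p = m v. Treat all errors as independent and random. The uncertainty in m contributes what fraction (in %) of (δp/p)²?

13.0%

(δp/p)² = (1·δm/m)² + (1·δv/v)²
  m term: (1×0.0162)² = 0.000262
  v term: (1×0.0419)² = 0.00175
Total = 0.00201. Share from m = 0.000262/0.00201 = 0.130.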